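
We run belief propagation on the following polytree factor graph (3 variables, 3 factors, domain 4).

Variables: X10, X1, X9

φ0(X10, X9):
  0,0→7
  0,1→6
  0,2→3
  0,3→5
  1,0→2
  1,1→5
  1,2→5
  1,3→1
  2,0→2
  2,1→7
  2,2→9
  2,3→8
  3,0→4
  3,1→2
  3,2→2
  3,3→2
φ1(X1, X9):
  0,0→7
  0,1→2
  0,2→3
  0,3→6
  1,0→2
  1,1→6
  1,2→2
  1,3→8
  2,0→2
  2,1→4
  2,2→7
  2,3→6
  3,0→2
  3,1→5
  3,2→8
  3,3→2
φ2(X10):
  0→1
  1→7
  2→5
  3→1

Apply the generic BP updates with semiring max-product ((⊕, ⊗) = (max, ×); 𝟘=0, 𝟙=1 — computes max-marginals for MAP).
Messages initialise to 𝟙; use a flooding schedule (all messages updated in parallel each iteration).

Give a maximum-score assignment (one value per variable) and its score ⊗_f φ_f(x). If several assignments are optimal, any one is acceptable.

assignment: (X10=2, X1=3, X9=2); score = 360

init: all messages = 𝟙 over 4 values
r1 m[φ0→X10] = [7, 5, 9, 4]
r1 m[φ0→X9] = [7, 7, 9, 8]
r1 m[φ1→X1] = [7, 8, 7, 8]
r1 m[φ1→X9] = [7, 6, 8, 8]
r1 m[φ2→X10] = [1, 7, 5, 1]
r1 m[X10→φ0] = [1, 1, 1, 1]
r1 m[X10→φ2] = [1, 1, 1, 1]
r1 m[X1→φ1] = [1, 1, 1, 1]
r1 m[X9→φ0] = [1, 1, 1, 1]
r1 m[X9→φ1] = [1, 1, 1, 1]
r2 m[φ0→X10] = [7, 5, 9, 4]
r2 m[φ0→X9] = [7, 7, 9, 8]
r2 m[φ1→X1] = [7, 8, 7, 8]
r2 m[φ1→X9] = [7, 6, 8, 8]
r2 m[φ2→X10] = [1, 7, 5, 1]
r2 m[X10→φ0] = [1, 7, 5, 1]
r2 m[X10→φ2] = [7, 5, 9, 4]
r2 m[X1→φ1] = [1, 1, 1, 1]
r2 m[X9→φ0] = [7, 6, 8, 8]
r2 m[X9→φ1] = [7, 7, 9, 8]
r3 m[φ0→X10] = [49, 40, 72, 28]
r3 m[φ0→X9] = [14, 35, 45, 40]
r3 m[φ1→X1] = [49, 64, 63, 72]
r3 m[φ1→X9] = [7, 6, 8, 8]
r3 m[φ2→X10] = [1, 7, 5, 1]
r3 m[X10→φ0] = [1, 7, 5, 1]
r3 m[X10→φ2] = [7, 5, 9, 4]
r3 m[X1→φ1] = [1, 1, 1, 1]
r3 m[X9→φ0] = [7, 6, 8, 8]
r3 m[X9→φ1] = [7, 7, 9, 8]
r4 m[φ0→X10] = [49, 40, 72, 28]
r4 m[φ0→X9] = [14, 35, 45, 40]
r4 m[φ1→X1] = [49, 64, 63, 72]
r4 m[φ1→X9] = [7, 6, 8, 8]
r4 m[φ2→X10] = [1, 7, 5, 1]
r4 m[X10→φ0] = [1, 7, 5, 1]
r4 m[X10→φ2] = [49, 40, 72, 28]
r4 m[X1→φ1] = [1, 1, 1, 1]
r4 m[X9→φ0] = [7, 6, 8, 8]
r4 m[X9→φ1] = [14, 35, 45, 40]
r5 m[φ0→X10] = [49, 40, 72, 28]
r5 m[φ0→X9] = [14, 35, 45, 40]
r5 m[φ1→X1] = [240, 320, 315, 360]
r5 m[φ1→X9] = [7, 6, 8, 8]
r5 m[φ2→X10] = [1, 7, 5, 1]
r5 m[X10→φ0] = [1, 7, 5, 1]
r5 m[X10→φ2] = [49, 40, 72, 28]
r5 m[X1→φ1] = [1, 1, 1, 1]
r5 m[X9→φ0] = [7, 6, 8, 8]
r5 m[X9→φ1] = [14, 35, 45, 40]
r6 m[φ0→X10] = [49, 40, 72, 28]
r6 m[φ0→X9] = [14, 35, 45, 40]
r6 m[φ1→X1] = [240, 320, 315, 360]
r6 m[φ1→X9] = [7, 6, 8, 8]
r6 m[φ2→X10] = [1, 7, 5, 1]
r6 m[X10→φ0] = [1, 7, 5, 1]
r6 m[X10→φ2] = [49, 40, 72, 28]
r6 m[X1→φ1] = [1, 1, 1, 1]
r6 m[X9→φ0] = [7, 6, 8, 8]
r6 m[X9→φ1] = [14, 35, 45, 40]
fixed point reached at round 6
traceback from X10: (X10=2, X1=3, X9=2), score=360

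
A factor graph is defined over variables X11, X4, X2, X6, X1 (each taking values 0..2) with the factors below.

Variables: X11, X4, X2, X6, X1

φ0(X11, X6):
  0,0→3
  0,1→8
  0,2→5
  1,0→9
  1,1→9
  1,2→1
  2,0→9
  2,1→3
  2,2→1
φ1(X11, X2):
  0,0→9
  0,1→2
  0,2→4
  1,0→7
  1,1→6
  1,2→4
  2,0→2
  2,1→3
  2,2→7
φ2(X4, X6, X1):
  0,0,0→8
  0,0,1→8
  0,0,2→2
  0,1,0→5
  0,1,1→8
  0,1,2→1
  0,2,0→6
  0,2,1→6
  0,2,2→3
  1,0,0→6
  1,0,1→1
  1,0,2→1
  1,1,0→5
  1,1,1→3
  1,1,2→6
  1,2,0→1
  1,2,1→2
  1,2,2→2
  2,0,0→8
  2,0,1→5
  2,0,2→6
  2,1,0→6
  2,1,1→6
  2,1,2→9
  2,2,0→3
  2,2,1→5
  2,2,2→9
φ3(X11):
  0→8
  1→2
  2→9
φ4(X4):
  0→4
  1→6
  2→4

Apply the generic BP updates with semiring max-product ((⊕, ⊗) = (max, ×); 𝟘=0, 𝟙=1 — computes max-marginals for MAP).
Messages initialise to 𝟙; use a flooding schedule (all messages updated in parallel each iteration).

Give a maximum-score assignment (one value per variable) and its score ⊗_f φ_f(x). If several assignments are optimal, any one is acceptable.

assignment: (X11=0, X4=1, X2=0, X6=1, X1=2); score = 20736

init: all messages = 𝟙 over 3 values
r1 m[φ0→X11] = [8, 9, 9]
r1 m[φ0→X6] = [9, 9, 5]
r1 m[φ1→X11] = [9, 7, 7]
r1 m[φ1→X2] = [9, 6, 7]
r1 m[φ2→X4] = [8, 6, 9]
r1 m[φ2→X6] = [8, 9, 9]
r1 m[φ2→X1] = [8, 8, 9]
r1 m[φ3→X11] = [8, 2, 9]
r1 m[φ4→X4] = [4, 6, 4]
r1 m[X11→φ0] = [1, 1, 1]
r1 m[X11→φ1] = [1, 1, 1]
r1 m[X11→φ3] = [1, 1, 1]
r1 m[X4→φ2] = [1, 1, 1]
r1 m[X4→φ4] = [1, 1, 1]
r1 m[X2→φ1] = [1, 1, 1]
r1 m[X6→φ0] = [1, 1, 1]
r1 m[X6→φ2] = [1, 1, 1]
r1 m[X1→φ2] = [1, 1, 1]
r2 m[φ0→X11] = [8, 9, 9]
r2 m[φ0→X6] = [9, 9, 5]
r2 m[φ1→X11] = [9, 7, 7]
r2 m[φ1→X2] = [9, 6, 7]
r2 m[φ2→X4] = [8, 6, 9]
r2 m[φ2→X6] = [8, 9, 9]
r2 m[φ2→X1] = [8, 8, 9]
r2 m[φ3→X11] = [8, 2, 9]
r2 m[φ4→X4] = [4, 6, 4]
r2 m[X11→φ0] = [72, 14, 63]
r2 m[X11→φ1] = [64, 18, 81]
r2 m[X11→φ3] = [72, 63, 63]
r2 m[X4→φ2] = [4, 6, 4]
r2 m[X4→φ4] = [8, 6, 9]
r2 m[X2→φ1] = [1, 1, 1]
r2 m[X6→φ0] = [8, 9, 9]
r2 m[X6→φ2] = [9, 9, 5]
r2 m[X1→φ2] = [1, 1, 1]
r3 m[φ0→X11] = [72, 81, 72]
r3 m[φ0→X6] = [567, 576, 360]
r3 m[φ1→X11] = [9, 7, 7]
r3 m[φ1→X2] = [576, 243, 567]
r3 m[φ2→X4] = [72, 54, 81]
r3 m[φ2→X6] = [36, 36, 36]
r3 m[φ2→X1] = [324, 288, 324]
r3 m[φ3→X11] = [8, 2, 9]
r3 m[φ4→X4] = [4, 6, 4]
r3 m[X11→φ0] = [72, 14, 63]
r3 m[X11→φ1] = [64, 18, 81]
r3 m[X11→φ3] = [72, 63, 63]
r3 m[X4→φ2] = [4, 6, 4]
r3 m[X4→φ4] = [8, 6, 9]
r3 m[X2→φ1] = [1, 1, 1]
r3 m[X6→φ0] = [8, 9, 9]
r3 m[X6→φ2] = [9, 9, 5]
r3 m[X1→φ2] = [1, 1, 1]
r4 m[φ0→X11] = [72, 81, 72]
r4 m[φ0→X6] = [567, 576, 360]
r4 m[φ1→X11] = [9, 7, 7]
r4 m[φ1→X2] = [576, 243, 567]
r4 m[φ2→X4] = [72, 54, 81]
r4 m[φ2→X6] = [36, 36, 36]
r4 m[φ2→X1] = [324, 288, 324]
r4 m[φ3→X11] = [8, 2, 9]
r4 m[φ4→X4] = [4, 6, 4]
r4 m[X11→φ0] = [72, 14, 63]
r4 m[X11→φ1] = [576, 162, 648]
r4 m[X11→φ3] = [648, 567, 504]
r4 m[X4→φ2] = [4, 6, 4]
r4 m[X4→φ4] = [72, 54, 81]
r4 m[X2→φ1] = [1, 1, 1]
r4 m[X6→φ0] = [36, 36, 36]
r4 m[X6→φ2] = [567, 576, 360]
r4 m[X1→φ2] = [1, 1, 1]
r5 m[φ0→X11] = [288, 324, 324]
r5 m[φ0→X6] = [567, 576, 360]
r5 m[φ1→X11] = [9, 7, 7]
r5 m[φ1→X2] = [5184, 1944, 4536]
r5 m[φ2→X4] = [4608, 3456, 5184]
r5 m[φ2→X6] = [36, 36, 36]
r5 m[φ2→X1] = [20412, 18432, 20736]
r5 m[φ3→X11] = [8, 2, 9]
r5 m[φ4→X4] = [4, 6, 4]
r5 m[X11→φ0] = [72, 14, 63]
r5 m[X11→φ1] = [576, 162, 648]
r5 m[X11→φ3] = [648, 567, 504]
r5 m[X4→φ2] = [4, 6, 4]
r5 m[X4→φ4] = [72, 54, 81]
r5 m[X2→φ1] = [1, 1, 1]
r5 m[X6→φ0] = [36, 36, 36]
r5 m[X6→φ2] = [567, 576, 360]
r5 m[X1→φ2] = [1, 1, 1]
r6 m[φ0→X11] = [288, 324, 324]
r6 m[φ0→X6] = [567, 576, 360]
r6 m[φ1→X11] = [9, 7, 7]
r6 m[φ1→X2] = [5184, 1944, 4536]
r6 m[φ2→X4] = [4608, 3456, 5184]
r6 m[φ2→X6] = [36, 36, 36]
r6 m[φ2→X1] = [20412, 18432, 20736]
r6 m[φ3→X11] = [8, 2, 9]
r6 m[φ4→X4] = [4, 6, 4]
r6 m[X11→φ0] = [72, 14, 63]
r6 m[X11→φ1] = [2304, 648, 2916]
r6 m[X11→φ3] = [2592, 2268, 2268]
r6 m[X4→φ2] = [4, 6, 4]
r6 m[X4→φ4] = [4608, 3456, 5184]
r6 m[X2→φ1] = [1, 1, 1]
r6 m[X6→φ0] = [36, 36, 36]
r6 m[X6→φ2] = [567, 576, 360]
r6 m[X1→φ2] = [1, 1, 1]
r7 m[φ0→X11] = [288, 324, 324]
r7 m[φ0→X6] = [567, 576, 360]
r7 m[φ1→X11] = [9, 7, 7]
r7 m[φ1→X2] = [20736, 8748, 20412]
r7 m[φ2→X4] = [4608, 3456, 5184]
r7 m[φ2→X6] = [36, 36, 36]
r7 m[φ2→X1] = [20412, 18432, 20736]
r7 m[φ3→X11] = [8, 2, 9]
r7 m[φ4→X4] = [4, 6, 4]
r7 m[X11→φ0] = [72, 14, 63]
r7 m[X11→φ1] = [2304, 648, 2916]
r7 m[X11→φ3] = [2592, 2268, 2268]
r7 m[X4→φ2] = [4, 6, 4]
r7 m[X4→φ4] = [4608, 3456, 5184]
r7 m[X2→φ1] = [1, 1, 1]
r7 m[X6→φ0] = [36, 36, 36]
r7 m[X6→φ2] = [567, 576, 360]
r7 m[X1→φ2] = [1, 1, 1]
r8 m[φ0→X11] = [288, 324, 324]
r8 m[φ0→X6] = [567, 576, 360]
r8 m[φ1→X11] = [9, 7, 7]
r8 m[φ1→X2] = [20736, 8748, 20412]
r8 m[φ2→X4] = [4608, 3456, 5184]
r8 m[φ2→X6] = [36, 36, 36]
r8 m[φ2→X1] = [20412, 18432, 20736]
r8 m[φ3→X11] = [8, 2, 9]
r8 m[φ4→X4] = [4, 6, 4]
r8 m[X11→φ0] = [72, 14, 63]
r8 m[X11→φ1] = [2304, 648, 2916]
r8 m[X11→φ3] = [2592, 2268, 2268]
r8 m[X4→φ2] = [4, 6, 4]
r8 m[X4→φ4] = [4608, 3456, 5184]
r8 m[X2→φ1] = [1, 1, 1]
r8 m[X6→φ0] = [36, 36, 36]
r8 m[X6→φ2] = [567, 576, 360]
r8 m[X1→φ2] = [1, 1, 1]
fixed point reached at round 8
traceback from X11: (X11=0, X4=1, X2=0, X6=1, X1=2), score=20736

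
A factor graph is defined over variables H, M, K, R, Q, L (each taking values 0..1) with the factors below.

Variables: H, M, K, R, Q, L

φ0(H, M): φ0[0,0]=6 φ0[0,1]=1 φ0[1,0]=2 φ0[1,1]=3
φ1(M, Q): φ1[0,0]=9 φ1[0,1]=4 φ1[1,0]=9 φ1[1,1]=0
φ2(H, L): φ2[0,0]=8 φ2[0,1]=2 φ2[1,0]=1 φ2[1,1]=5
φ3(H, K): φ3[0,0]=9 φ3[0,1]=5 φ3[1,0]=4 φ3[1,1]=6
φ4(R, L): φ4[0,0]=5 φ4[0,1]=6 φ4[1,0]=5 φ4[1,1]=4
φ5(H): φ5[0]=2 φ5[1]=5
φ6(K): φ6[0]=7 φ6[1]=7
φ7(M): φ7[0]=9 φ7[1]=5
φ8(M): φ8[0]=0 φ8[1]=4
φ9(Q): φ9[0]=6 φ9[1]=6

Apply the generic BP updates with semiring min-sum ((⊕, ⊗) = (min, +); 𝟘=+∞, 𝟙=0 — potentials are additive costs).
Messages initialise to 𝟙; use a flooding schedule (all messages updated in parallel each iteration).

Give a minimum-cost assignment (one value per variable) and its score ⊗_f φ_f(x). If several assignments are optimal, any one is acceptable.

assignment: (H=0, M=1, K=1, R=1, Q=1, L=1); score = 36

init: all messages = 𝟙 over 2 values
r1 m[φ0→H] = [1, 2]
r1 m[φ0→M] = [2, 1]
r1 m[φ1→M] = [4, 0]
r1 m[φ1→Q] = [9, 0]
r1 m[φ2→H] = [2, 1]
r1 m[φ2→L] = [1, 2]
r1 m[φ3→H] = [5, 4]
r1 m[φ3→K] = [4, 5]
r1 m[φ4→R] = [5, 4]
r1 m[φ4→L] = [5, 4]
r1 m[φ5→H] = [2, 5]
r1 m[φ6→K] = [7, 7]
r1 m[φ7→M] = [9, 5]
r1 m[φ8→M] = [0, 4]
r1 m[φ9→Q] = [6, 6]
r1 m[H→φ0] = [0, 0]
r1 m[H→φ2] = [0, 0]
r1 m[H→φ3] = [0, 0]
r1 m[H→φ5] = [0, 0]
r1 m[M→φ0] = [0, 0]
r1 m[M→φ1] = [0, 0]
r1 m[M→φ7] = [0, 0]
r1 m[M→φ8] = [0, 0]
r1 m[K→φ3] = [0, 0]
r1 m[K→φ6] = [0, 0]
r1 m[R→φ4] = [0, 0]
r1 m[Q→φ1] = [0, 0]
r1 m[Q→φ9] = [0, 0]
r1 m[L→φ2] = [0, 0]
r1 m[L→φ4] = [0, 0]
r2 m[φ0→H] = [1, 2]
r2 m[φ0→M] = [2, 1]
r2 m[φ1→M] = [4, 0]
r2 m[φ1→Q] = [9, 0]
r2 m[φ2→H] = [2, 1]
r2 m[φ2→L] = [1, 2]
r2 m[φ3→H] = [5, 4]
r2 m[φ3→K] = [4, 5]
r2 m[φ4→R] = [5, 4]
r2 m[φ4→L] = [5, 4]
r2 m[φ5→H] = [2, 5]
r2 m[φ6→K] = [7, 7]
r2 m[φ7→M] = [9, 5]
r2 m[φ8→M] = [0, 4]
r2 m[φ9→Q] = [6, 6]
r2 m[H→φ0] = [9, 10]
r2 m[H→φ2] = [8, 11]
r2 m[H→φ3] = [5, 8]
r2 m[H→φ5] = [8, 7]
r2 m[M→φ0] = [13, 9]
r2 m[M→φ1] = [11, 10]
r2 m[M→φ7] = [6, 5]
r2 m[M→φ8] = [15, 6]
r2 m[K→φ3] = [7, 7]
r2 m[K→φ6] = [4, 5]
r2 m[R→φ4] = [0, 0]
r2 m[Q→φ1] = [6, 6]
r2 m[Q→φ9] = [9, 0]
r2 m[L→φ2] = [5, 4]
r2 m[L→φ4] = [1, 2]
r3 m[φ0→H] = [10, 12]
r3 m[φ0→M] = [12, 10]
r3 m[φ1→M] = [10, 6]
r3 m[φ1→Q] = [19, 10]
r3 m[φ2→H] = [6, 6]
r3 m[φ2→L] = [12, 10]
r3 m[φ3→H] = [12, 11]
r3 m[φ3→K] = [12, 10]
r3 m[φ4→R] = [6, 6]
r3 m[φ4→L] = [5, 4]
r3 m[φ5→H] = [2, 5]
r3 m[φ6→K] = [7, 7]
r3 m[φ7→M] = [9, 5]
r3 m[φ8→M] = [0, 4]
r3 m[φ9→Q] = [6, 6]
r3 m[H→φ0] = [9, 10]
r3 m[H→φ2] = [8, 11]
r3 m[H→φ3] = [5, 8]
r3 m[H→φ5] = [8, 7]
r3 m[M→φ0] = [13, 9]
r3 m[M→φ1] = [11, 10]
r3 m[M→φ7] = [6, 5]
r3 m[M→φ8] = [15, 6]
r3 m[K→φ3] = [7, 7]
r3 m[K→φ6] = [4, 5]
r3 m[R→φ4] = [0, 0]
r3 m[Q→φ1] = [6, 6]
r3 m[Q→φ9] = [9, 0]
r3 m[L→φ2] = [5, 4]
r3 m[L→φ4] = [1, 2]
r4 m[φ0→H] = [10, 12]
r4 m[φ0→M] = [12, 10]
r4 m[φ1→M] = [10, 6]
r4 m[φ1→Q] = [19, 10]
r4 m[φ2→H] = [6, 6]
r4 m[φ2→L] = [12, 10]
r4 m[φ3→H] = [12, 11]
r4 m[φ3→K] = [12, 10]
r4 m[φ4→R] = [6, 6]
r4 m[φ4→L] = [5, 4]
r4 m[φ5→H] = [2, 5]
r4 m[φ6→K] = [7, 7]
r4 m[φ7→M] = [9, 5]
r4 m[φ8→M] = [0, 4]
r4 m[φ9→Q] = [6, 6]
r4 m[H→φ0] = [20, 22]
r4 m[H→φ2] = [24, 28]
r4 m[H→φ3] = [18, 23]
r4 m[H→φ5] = [28, 29]
r4 m[M→φ0] = [19, 15]
r4 m[M→φ1] = [21, 19]
r4 m[M→φ7] = [22, 20]
r4 m[M→φ8] = [31, 21]
r4 m[K→φ3] = [7, 7]
r4 m[K→φ6] = [12, 10]
r4 m[R→φ4] = [0, 0]
r4 m[Q→φ1] = [6, 6]
r4 m[Q→φ9] = [19, 10]
r4 m[L→φ2] = [5, 4]
r4 m[L→φ4] = [12, 10]
r5 m[φ0→H] = [16, 18]
r5 m[φ0→M] = [24, 21]
r5 m[φ1→M] = [10, 6]
r5 m[φ1→Q] = [28, 19]
r5 m[φ2→H] = [6, 6]
r5 m[φ2→L] = [29, 26]
r5 m[φ3→H] = [12, 11]
r5 m[φ3→K] = [27, 23]
r5 m[φ4→R] = [16, 14]
r5 m[φ4→L] = [5, 4]
r5 m[φ5→H] = [2, 5]
r5 m[φ6→K] = [7, 7]
r5 m[φ7→M] = [9, 5]
r5 m[φ8→M] = [0, 4]
r5 m[φ9→Q] = [6, 6]
r5 m[H→φ0] = [20, 22]
r5 m[H→φ2] = [24, 28]
r5 m[H→φ3] = [18, 23]
r5 m[H→φ5] = [28, 29]
r5 m[M→φ0] = [19, 15]
r5 m[M→φ1] = [21, 19]
r5 m[M→φ7] = [22, 20]
r5 m[M→φ8] = [31, 21]
r5 m[K→φ3] = [7, 7]
r5 m[K→φ6] = [12, 10]
r5 m[R→φ4] = [0, 0]
r5 m[Q→φ1] = [6, 6]
r5 m[Q→φ9] = [19, 10]
r5 m[L→φ2] = [5, 4]
r5 m[L→φ4] = [12, 10]
r6 m[φ0→H] = [16, 18]
r6 m[φ0→M] = [24, 21]
r6 m[φ1→M] = [10, 6]
r6 m[φ1→Q] = [28, 19]
r6 m[φ2→H] = [6, 6]
r6 m[φ2→L] = [29, 26]
r6 m[φ3→H] = [12, 11]
r6 m[φ3→K] = [27, 23]
r6 m[φ4→R] = [16, 14]
r6 m[φ4→L] = [5, 4]
r6 m[φ5→H] = [2, 5]
r6 m[φ6→K] = [7, 7]
r6 m[φ7→M] = [9, 5]
r6 m[φ8→M] = [0, 4]
r6 m[φ9→Q] = [6, 6]
r6 m[H→φ0] = [20, 22]
r6 m[H→φ2] = [30, 34]
r6 m[H→φ3] = [24, 29]
r6 m[H→φ5] = [34, 35]
r6 m[M→φ0] = [19, 15]
r6 m[M→φ1] = [33, 30]
r6 m[M→φ7] = [34, 31]
r6 m[M→φ8] = [43, 32]
r6 m[K→φ3] = [7, 7]
r6 m[K→φ6] = [27, 23]
r6 m[R→φ4] = [0, 0]
r6 m[Q→φ1] = [6, 6]
r6 m[Q→φ9] = [28, 19]
r6 m[L→φ2] = [5, 4]
r6 m[L→φ4] = [29, 26]
r7 m[φ0→H] = [16, 18]
r7 m[φ0→M] = [24, 21]
r7 m[φ1→M] = [10, 6]
r7 m[φ1→Q] = [39, 30]
r7 m[φ2→H] = [6, 6]
r7 m[φ2→L] = [35, 32]
r7 m[φ3→H] = [12, 11]
r7 m[φ3→K] = [33, 29]
r7 m[φ4→R] = [32, 30]
r7 m[φ4→L] = [5, 4]
r7 m[φ5→H] = [2, 5]
r7 m[φ6→K] = [7, 7]
r7 m[φ7→M] = [9, 5]
r7 m[φ8→M] = [0, 4]
r7 m[φ9→Q] = [6, 6]
r7 m[H→φ0] = [20, 22]
r7 m[H→φ2] = [30, 34]
r7 m[H→φ3] = [24, 29]
r7 m[H→φ5] = [34, 35]
r7 m[M→φ0] = [19, 15]
r7 m[M→φ1] = [33, 30]
r7 m[M→φ7] = [34, 31]
r7 m[M→φ8] = [43, 32]
r7 m[K→φ3] = [7, 7]
r7 m[K→φ6] = [27, 23]
r7 m[R→φ4] = [0, 0]
r7 m[Q→φ1] = [6, 6]
r7 m[Q→φ9] = [28, 19]
r7 m[L→φ2] = [5, 4]
r7 m[L→φ4] = [29, 26]
r8 m[φ0→H] = [16, 18]
r8 m[φ0→M] = [24, 21]
r8 m[φ1→M] = [10, 6]
r8 m[φ1→Q] = [39, 30]
r8 m[φ2→H] = [6, 6]
r8 m[φ2→L] = [35, 32]
r8 m[φ3→H] = [12, 11]
r8 m[φ3→K] = [33, 29]
r8 m[φ4→R] = [32, 30]
r8 m[φ4→L] = [5, 4]
r8 m[φ5→H] = [2, 5]
r8 m[φ6→K] = [7, 7]
r8 m[φ7→M] = [9, 5]
r8 m[φ8→M] = [0, 4]
r8 m[φ9→Q] = [6, 6]
r8 m[H→φ0] = [20, 22]
r8 m[H→φ2] = [30, 34]
r8 m[H→φ3] = [24, 29]
r8 m[H→φ5] = [34, 35]
r8 m[M→φ0] = [19, 15]
r8 m[M→φ1] = [33, 30]
r8 m[M→φ7] = [34, 31]
r8 m[M→φ8] = [43, 32]
r8 m[K→φ3] = [7, 7]
r8 m[K→φ6] = [33, 29]
r8 m[R→φ4] = [0, 0]
r8 m[Q→φ1] = [6, 6]
r8 m[Q→φ9] = [39, 30]
r8 m[L→φ2] = [5, 4]
r8 m[L→φ4] = [35, 32]
r9 m[φ0→H] = [16, 18]
r9 m[φ0→M] = [24, 21]
r9 m[φ1→M] = [10, 6]
r9 m[φ1→Q] = [39, 30]
r9 m[φ2→H] = [6, 6]
r9 m[φ2→L] = [35, 32]
r9 m[φ3→H] = [12, 11]
r9 m[φ3→K] = [33, 29]
r9 m[φ4→R] = [38, 36]
r9 m[φ4→L] = [5, 4]
r9 m[φ5→H] = [2, 5]
r9 m[φ6→K] = [7, 7]
r9 m[φ7→M] = [9, 5]
r9 m[φ8→M] = [0, 4]
r9 m[φ9→Q] = [6, 6]
r9 m[H→φ0] = [20, 22]
r9 m[H→φ2] = [30, 34]
r9 m[H→φ3] = [24, 29]
r9 m[H→φ5] = [34, 35]
r9 m[M→φ0] = [19, 15]
r9 m[M→φ1] = [33, 30]
r9 m[M→φ7] = [34, 31]
r9 m[M→φ8] = [43, 32]
r9 m[K→φ3] = [7, 7]
r9 m[K→φ6] = [33, 29]
r9 m[R→φ4] = [0, 0]
r9 m[Q→φ1] = [6, 6]
r9 m[Q→φ9] = [39, 30]
r9 m[L→φ2] = [5, 4]
r9 m[L→φ4] = [35, 32]
r10 m[φ0→H] = [16, 18]
r10 m[φ0→M] = [24, 21]
r10 m[φ1→M] = [10, 6]
r10 m[φ1→Q] = [39, 30]
r10 m[φ2→H] = [6, 6]
r10 m[φ2→L] = [35, 32]
r10 m[φ3→H] = [12, 11]
r10 m[φ3→K] = [33, 29]
r10 m[φ4→R] = [38, 36]
r10 m[φ4→L] = [5, 4]
r10 m[φ5→H] = [2, 5]
r10 m[φ6→K] = [7, 7]
r10 m[φ7→M] = [9, 5]
r10 m[φ8→M] = [0, 4]
r10 m[φ9→Q] = [6, 6]
r10 m[H→φ0] = [20, 22]
r10 m[H→φ2] = [30, 34]
r10 m[H→φ3] = [24, 29]
r10 m[H→φ5] = [34, 35]
r10 m[M→φ0] = [19, 15]
r10 m[M→φ1] = [33, 30]
r10 m[M→φ7] = [34, 31]
r10 m[M→φ8] = [43, 32]
r10 m[K→φ3] = [7, 7]
r10 m[K→φ6] = [33, 29]
r10 m[R→φ4] = [0, 0]
r10 m[Q→φ1] = [6, 6]
r10 m[Q→φ9] = [39, 30]
r10 m[L→φ2] = [5, 4]
r10 m[L→φ4] = [35, 32]
fixed point reached at round 10
traceback from H: (H=0, M=1, K=1, R=1, Q=1, L=1), score=36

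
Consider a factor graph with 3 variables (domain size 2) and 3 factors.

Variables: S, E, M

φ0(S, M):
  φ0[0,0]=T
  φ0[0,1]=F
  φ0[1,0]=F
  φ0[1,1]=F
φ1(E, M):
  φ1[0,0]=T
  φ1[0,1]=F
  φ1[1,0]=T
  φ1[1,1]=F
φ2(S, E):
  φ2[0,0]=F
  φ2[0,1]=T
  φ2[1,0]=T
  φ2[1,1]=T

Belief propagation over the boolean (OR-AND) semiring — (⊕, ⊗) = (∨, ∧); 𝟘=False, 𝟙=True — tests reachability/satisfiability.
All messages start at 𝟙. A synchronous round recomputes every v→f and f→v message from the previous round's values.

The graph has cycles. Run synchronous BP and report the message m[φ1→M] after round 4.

message @ round 4 = [T, F]

init: all messages = 𝟙 over 2 values
r1 m[φ0→S] = [T, F]
r1 m[φ0→M] = [T, F]
r1 m[φ1→E] = [T, T]
r1 m[φ1→M] = [T, F]
r1 m[φ2→S] = [T, T]
r1 m[φ2→E] = [T, T]
r1 m[S→φ0] = [T, T]
r1 m[S→φ2] = [T, T]
r1 m[E→φ1] = [T, T]
r1 m[E→φ2] = [T, T]
r1 m[M→φ0] = [T, T]
r1 m[M→φ1] = [T, T]
r2 m[φ0→S] = [T, F]
r2 m[φ0→M] = [T, F]
r2 m[φ1→E] = [T, T]
r2 m[φ1→M] = [T, F]
r2 m[φ2→S] = [T, T]
r2 m[φ2→E] = [T, T]
r2 m[S→φ0] = [T, T]
r2 m[S→φ2] = [T, F]
r2 m[E→φ1] = [T, T]
r2 m[E→φ2] = [T, T]
r2 m[M→φ0] = [T, F]
r2 m[M→φ1] = [T, F]
r3 m[φ0→S] = [T, F]
r3 m[φ0→M] = [T, F]
r3 m[φ1→E] = [T, T]
r3 m[φ1→M] = [T, F]
r3 m[φ2→S] = [T, T]
r3 m[φ2→E] = [F, T]
r3 m[S→φ0] = [T, T]
r3 m[S→φ2] = [T, F]
r3 m[E→φ1] = [T, T]
r3 m[E→φ2] = [T, T]
r3 m[M→φ0] = [T, F]
r3 m[M→φ1] = [T, F]
r4 m[φ0→S] = [T, F]
r4 m[φ0→M] = [T, F]
r4 m[φ1→E] = [T, T]
r4 m[φ1→M] = [T, F]
r4 m[φ2→S] = [T, T]
r4 m[φ2→E] = [F, T]
r4 m[S→φ0] = [T, T]
r4 m[S→φ2] = [T, F]
r4 m[E→φ1] = [F, T]
r4 m[E→φ2] = [T, T]
r4 m[M→φ0] = [T, F]
r4 m[M→φ1] = [T, F]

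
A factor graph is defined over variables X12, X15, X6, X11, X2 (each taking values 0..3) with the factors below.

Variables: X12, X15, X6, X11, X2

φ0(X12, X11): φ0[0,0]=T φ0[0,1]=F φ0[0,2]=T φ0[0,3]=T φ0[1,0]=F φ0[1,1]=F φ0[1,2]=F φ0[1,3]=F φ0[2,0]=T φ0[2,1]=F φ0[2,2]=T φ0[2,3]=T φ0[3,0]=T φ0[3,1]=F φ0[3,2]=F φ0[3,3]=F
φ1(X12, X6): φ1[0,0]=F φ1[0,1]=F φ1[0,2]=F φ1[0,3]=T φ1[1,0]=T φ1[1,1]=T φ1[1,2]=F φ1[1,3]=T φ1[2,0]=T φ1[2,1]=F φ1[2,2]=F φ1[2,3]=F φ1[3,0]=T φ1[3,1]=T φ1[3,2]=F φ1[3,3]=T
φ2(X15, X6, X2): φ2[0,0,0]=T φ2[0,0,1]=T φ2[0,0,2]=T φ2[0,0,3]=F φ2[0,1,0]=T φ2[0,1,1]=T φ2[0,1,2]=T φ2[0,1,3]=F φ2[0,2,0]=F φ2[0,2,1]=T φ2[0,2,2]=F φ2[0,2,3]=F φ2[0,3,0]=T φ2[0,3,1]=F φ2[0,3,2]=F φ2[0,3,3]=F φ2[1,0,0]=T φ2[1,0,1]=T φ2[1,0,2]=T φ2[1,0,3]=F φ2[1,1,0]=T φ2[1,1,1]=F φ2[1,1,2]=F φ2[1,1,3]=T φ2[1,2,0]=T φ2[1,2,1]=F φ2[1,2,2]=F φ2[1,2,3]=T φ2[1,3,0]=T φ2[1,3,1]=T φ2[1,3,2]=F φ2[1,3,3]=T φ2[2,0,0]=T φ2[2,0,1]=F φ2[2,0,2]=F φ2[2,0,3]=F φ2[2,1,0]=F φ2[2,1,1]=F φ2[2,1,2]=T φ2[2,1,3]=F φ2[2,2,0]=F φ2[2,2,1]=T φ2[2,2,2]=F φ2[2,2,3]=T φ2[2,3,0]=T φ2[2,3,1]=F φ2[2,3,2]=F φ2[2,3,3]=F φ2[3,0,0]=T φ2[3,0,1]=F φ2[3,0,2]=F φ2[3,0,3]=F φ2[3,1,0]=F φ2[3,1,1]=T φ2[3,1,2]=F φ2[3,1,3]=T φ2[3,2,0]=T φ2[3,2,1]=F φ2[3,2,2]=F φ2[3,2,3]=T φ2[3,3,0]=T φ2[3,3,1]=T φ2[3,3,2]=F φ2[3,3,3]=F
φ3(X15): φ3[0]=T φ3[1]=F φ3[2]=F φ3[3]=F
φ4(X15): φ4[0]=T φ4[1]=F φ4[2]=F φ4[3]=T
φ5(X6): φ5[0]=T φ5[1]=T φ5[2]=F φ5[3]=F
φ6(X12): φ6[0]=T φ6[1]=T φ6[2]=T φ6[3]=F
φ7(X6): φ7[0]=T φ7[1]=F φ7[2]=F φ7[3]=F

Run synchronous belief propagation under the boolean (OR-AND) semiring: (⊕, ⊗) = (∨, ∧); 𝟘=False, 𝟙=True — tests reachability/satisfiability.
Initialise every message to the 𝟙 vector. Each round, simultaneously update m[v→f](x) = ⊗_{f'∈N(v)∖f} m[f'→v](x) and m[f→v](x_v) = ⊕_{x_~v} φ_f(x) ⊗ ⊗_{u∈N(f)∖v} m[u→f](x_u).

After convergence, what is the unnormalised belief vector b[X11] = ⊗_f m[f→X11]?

init: all messages = 𝟙 over 4 values
r1 m[φ0→X12] = [T, F, T, T]
r1 m[φ0→X11] = [T, F, T, T]
r1 m[φ1→X12] = [T, T, T, T]
r1 m[φ1→X6] = [T, T, F, T]
r1 m[φ2→X15] = [T, T, T, T]
r1 m[φ2→X6] = [T, T, T, T]
r1 m[φ2→X2] = [T, T, T, T]
r1 m[φ3→X15] = [T, F, F, F]
r1 m[φ4→X15] = [T, F, F, T]
r1 m[φ5→X6] = [T, T, F, F]
r1 m[φ6→X12] = [T, T, T, F]
r1 m[φ7→X6] = [T, F, F, F]
r1 m[X12→φ0] = [T, T, T, T]
r1 m[X12→φ1] = [T, T, T, T]
r1 m[X12→φ6] = [T, T, T, T]
r1 m[X15→φ2] = [T, T, T, T]
r1 m[X15→φ3] = [T, T, T, T]
r1 m[X15→φ4] = [T, T, T, T]
r1 m[X6→φ1] = [T, T, T, T]
r1 m[X6→φ2] = [T, T, T, T]
r1 m[X6→φ5] = [T, T, T, T]
r1 m[X6→φ7] = [T, T, T, T]
r1 m[X11→φ0] = [T, T, T, T]
r1 m[X2→φ2] = [T, T, T, T]
r2 m[φ0→X12] = [T, F, T, T]
r2 m[φ0→X11] = [T, F, T, T]
r2 m[φ1→X12] = [T, T, T, T]
r2 m[φ1→X6] = [T, T, F, T]
r2 m[φ2→X15] = [T, T, T, T]
r2 m[φ2→X6] = [T, T, T, T]
r2 m[φ2→X2] = [T, T, T, T]
r2 m[φ3→X15] = [T, F, F, F]
r2 m[φ4→X15] = [T, F, F, T]
r2 m[φ5→X6] = [T, T, F, F]
r2 m[φ6→X12] = [T, T, T, F]
r2 m[φ7→X6] = [T, F, F, F]
r2 m[X12→φ0] = [T, T, T, F]
r2 m[X12→φ1] = [T, F, T, F]
r2 m[X12→φ6] = [T, F, T, T]
r2 m[X15→φ2] = [T, F, F, F]
r2 m[X15→φ3] = [T, F, F, T]
r2 m[X15→φ4] = [T, F, F, F]
r2 m[X6→φ1] = [T, F, F, F]
r2 m[X6→φ2] = [T, F, F, F]
r2 m[X6→φ5] = [T, F, F, F]
r2 m[X6→φ7] = [T, T, F, F]
r2 m[X11→φ0] = [T, T, T, T]
r2 m[X2→φ2] = [T, T, T, T]
r3 m[φ0→X12] = [T, F, T, T]
r3 m[φ0→X11] = [T, F, T, T]
r3 m[φ1→X12] = [F, T, T, T]
r3 m[φ1→X6] = [T, F, F, T]
r3 m[φ2→X15] = [T, T, T, T]
r3 m[φ2→X6] = [T, T, T, T]
r3 m[φ2→X2] = [T, T, T, F]
r3 m[φ3→X15] = [T, F, F, F]
r3 m[φ4→X15] = [T, F, F, T]
r3 m[φ5→X6] = [T, T, F, F]
r3 m[φ6→X12] = [T, T, T, F]
r3 m[φ7→X6] = [T, F, F, F]
r3 m[X12→φ0] = [T, T, T, F]
r3 m[X12→φ1] = [T, F, T, F]
r3 m[X12→φ6] = [T, F, T, T]
r3 m[X15→φ2] = [T, F, F, F]
r3 m[X15→φ3] = [T, F, F, T]
r3 m[X15→φ4] = [T, F, F, F]
r3 m[X6→φ1] = [T, F, F, F]
r3 m[X6→φ2] = [T, F, F, F]
r3 m[X6→φ5] = [T, F, F, F]
r3 m[X6→φ7] = [T, T, F, F]
r3 m[X11→φ0] = [T, T, T, T]
r3 m[X2→φ2] = [T, T, T, T]
r4 m[φ0→X12] = [T, F, T, T]
r4 m[φ0→X11] = [T, F, T, T]
r4 m[φ1→X12] = [F, T, T, T]
r4 m[φ1→X6] = [T, F, F, T]
r4 m[φ2→X15] = [T, T, T, T]
r4 m[φ2→X6] = [T, T, T, T]
r4 m[φ2→X2] = [T, T, T, F]
r4 m[φ3→X15] = [T, F, F, F]
r4 m[φ4→X15] = [T, F, F, T]
r4 m[φ5→X6] = [T, T, F, F]
r4 m[φ6→X12] = [T, T, T, F]
r4 m[φ7→X6] = [T, F, F, F]
r4 m[X12→φ0] = [F, T, T, F]
r4 m[X12→φ1] = [T, F, T, F]
r4 m[X12→φ6] = [F, F, T, T]
r4 m[X15→φ2] = [T, F, F, F]
r4 m[X15→φ3] = [T, F, F, T]
r4 m[X15→φ4] = [T, F, F, F]
r4 m[X6→φ1] = [T, F, F, F]
r4 m[X6→φ2] = [T, F, F, F]
r4 m[X6→φ5] = [T, F, F, F]
r4 m[X6→φ7] = [T, F, F, F]
r4 m[X11→φ0] = [T, T, T, T]
r4 m[X2→φ2] = [T, T, T, T]
r5 m[φ0→X12] = [T, F, T, T]
r5 m[φ0→X11] = [T, F, T, T]
r5 m[φ1→X12] = [F, T, T, T]
r5 m[φ1→X6] = [T, F, F, T]
r5 m[φ2→X15] = [T, T, T, T]
r5 m[φ2→X6] = [T, T, T, T]
r5 m[φ2→X2] = [T, T, T, F]
r5 m[φ3→X15] = [T, F, F, F]
r5 m[φ4→X15] = [T, F, F, T]
r5 m[φ5→X6] = [T, T, F, F]
r5 m[φ6→X12] = [T, T, T, F]
r5 m[φ7→X6] = [T, F, F, F]
r5 m[X12→φ0] = [F, T, T, F]
r5 m[X12→φ1] = [T, F, T, F]
r5 m[X12→φ6] = [F, F, T, T]
r5 m[X15→φ2] = [T, F, F, F]
r5 m[X15→φ3] = [T, F, F, T]
r5 m[X15→φ4] = [T, F, F, F]
r5 m[X6→φ1] = [T, F, F, F]
r5 m[X6→φ2] = [T, F, F, F]
r5 m[X6→φ5] = [T, F, F, F]
r5 m[X6→φ7] = [T, F, F, F]
r5 m[X11→φ0] = [T, T, T, T]
r5 m[X2→φ2] = [T, T, T, T]
fixed point reached at round 5
b[X11] = ⊗ incoming = [T, F, T, T]

b[X11] = [T, F, T, T]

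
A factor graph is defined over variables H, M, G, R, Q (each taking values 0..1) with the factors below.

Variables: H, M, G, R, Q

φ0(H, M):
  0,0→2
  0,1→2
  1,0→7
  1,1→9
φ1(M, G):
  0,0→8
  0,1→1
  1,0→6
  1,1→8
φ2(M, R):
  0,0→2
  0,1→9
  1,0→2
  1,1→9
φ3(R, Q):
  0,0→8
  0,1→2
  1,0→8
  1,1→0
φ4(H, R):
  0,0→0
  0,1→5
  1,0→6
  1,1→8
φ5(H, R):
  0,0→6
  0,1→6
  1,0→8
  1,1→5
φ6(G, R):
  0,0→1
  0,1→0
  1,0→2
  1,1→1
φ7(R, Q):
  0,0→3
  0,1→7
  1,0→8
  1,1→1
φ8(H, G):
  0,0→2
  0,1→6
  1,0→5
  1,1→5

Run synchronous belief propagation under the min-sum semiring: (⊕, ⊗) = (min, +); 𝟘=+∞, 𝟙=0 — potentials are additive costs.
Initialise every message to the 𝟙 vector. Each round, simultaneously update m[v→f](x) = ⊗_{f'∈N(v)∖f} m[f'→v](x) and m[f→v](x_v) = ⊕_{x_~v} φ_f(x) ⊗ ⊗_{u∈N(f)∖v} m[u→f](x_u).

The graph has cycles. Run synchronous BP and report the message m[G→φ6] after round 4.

init: all messages = 𝟙 over 2 values
r1 m[φ0→H] = [2, 7]
r1 m[φ0→M] = [2, 2]
r1 m[φ1→M] = [1, 6]
r1 m[φ1→G] = [6, 1]
r1 m[φ2→M] = [2, 2]
r1 m[φ2→R] = [2, 9]
r1 m[φ3→R] = [2, 0]
r1 m[φ3→Q] = [8, 0]
r1 m[φ4→H] = [0, 6]
r1 m[φ4→R] = [0, 5]
r1 m[φ5→H] = [6, 5]
r1 m[φ5→R] = [6, 5]
r1 m[φ6→G] = [0, 1]
r1 m[φ6→R] = [1, 0]
r1 m[φ7→R] = [3, 1]
r1 m[φ7→Q] = [3, 1]
r1 m[φ8→H] = [2, 5]
r1 m[φ8→G] = [2, 5]
r1 m[H→φ0] = [0, 0]
r1 m[H→φ4] = [0, 0]
r1 m[H→φ5] = [0, 0]
r1 m[H→φ8] = [0, 0]
r1 m[M→φ0] = [0, 0]
r1 m[M→φ1] = [0, 0]
r1 m[M→φ2] = [0, 0]
r1 m[G→φ1] = [0, 0]
r1 m[G→φ6] = [0, 0]
r1 m[G→φ8] = [0, 0]
r1 m[R→φ2] = [0, 0]
r1 m[R→φ3] = [0, 0]
r1 m[R→φ4] = [0, 0]
r1 m[R→φ5] = [0, 0]
r1 m[R→φ6] = [0, 0]
r1 m[R→φ7] = [0, 0]
r1 m[Q→φ3] = [0, 0]
r1 m[Q→φ7] = [0, 0]
r2 m[φ0→H] = [2, 7]
r2 m[φ0→M] = [2, 2]
r2 m[φ1→M] = [1, 6]
r2 m[φ1→G] = [6, 1]
r2 m[φ2→M] = [2, 2]
r2 m[φ2→R] = [2, 9]
r2 m[φ3→R] = [2, 0]
r2 m[φ3→Q] = [8, 0]
r2 m[φ4→H] = [0, 6]
r2 m[φ4→R] = [0, 5]
r2 m[φ5→H] = [6, 5]
r2 m[φ5→R] = [6, 5]
r2 m[φ6→G] = [0, 1]
r2 m[φ6→R] = [1, 0]
r2 m[φ7→R] = [3, 1]
r2 m[φ7→Q] = [3, 1]
r2 m[φ8→H] = [2, 5]
r2 m[φ8→G] = [2, 5]
r2 m[H→φ0] = [8, 16]
r2 m[H→φ4] = [10, 17]
r2 m[H→φ5] = [4, 18]
r2 m[H→φ8] = [8, 18]
r2 m[M→φ0] = [3, 8]
r2 m[M→φ1] = [4, 4]
r2 m[M→φ2] = [3, 8]
r2 m[G→φ1] = [2, 6]
r2 m[G→φ6] = [8, 6]
r2 m[G→φ8] = [6, 2]
r2 m[R→φ2] = [12, 11]
r2 m[R→φ3] = [12, 20]
r2 m[R→φ4] = [14, 15]
r2 m[R→φ5] = [8, 15]
r2 m[R→φ6] = [13, 20]
r2 m[R→φ7] = [11, 19]
r2 m[Q→φ3] = [3, 1]
r2 m[Q→φ7] = [8, 0]
r3 m[φ0→H] = [5, 10]
r3 m[φ0→M] = [10, 10]
r3 m[φ1→M] = [7, 8]
r3 m[φ1→G] = [10, 5]
r3 m[φ2→M] = [14, 14]
r3 m[φ2→R] = [5, 12]
r3 m[φ3→R] = [3, 1]
r3 m[φ3→Q] = [20, 14]
r3 m[φ4→H] = [14, 20]
r3 m[φ4→R] = [10, 15]
r3 m[φ5→H] = [14, 16]
r3 m[φ5→R] = [10, 10]
r3 m[φ6→G] = [14, 15]
r3 m[φ6→R] = [8, 7]
r3 m[φ7→R] = [7, 1]
r3 m[φ7→Q] = [14, 18]
r3 m[φ8→H] = [8, 7]
r3 m[φ8→G] = [10, 14]
r3 m[H→φ0] = [8, 16]
r3 m[H→φ4] = [10, 17]
r3 m[H→φ5] = [4, 18]
r3 m[H→φ8] = [8, 18]
r3 m[M→φ0] = [3, 8]
r3 m[M→φ1] = [4, 4]
r3 m[M→φ2] = [3, 8]
r3 m[G→φ1] = [2, 6]
r3 m[G→φ6] = [8, 6]
r3 m[G→φ8] = [6, 2]
r3 m[R→φ2] = [12, 11]
r3 m[R→φ3] = [12, 20]
r3 m[R→φ4] = [14, 15]
r3 m[R→φ5] = [8, 15]
r3 m[R→φ6] = [13, 20]
r3 m[R→φ7] = [11, 19]
r3 m[Q→φ3] = [3, 1]
r3 m[Q→φ7] = [8, 0]
r4 m[φ0→H] = [5, 10]
r4 m[φ0→M] = [10, 10]
r4 m[φ1→M] = [7, 8]
r4 m[φ1→G] = [10, 5]
r4 m[φ2→M] = [14, 14]
r4 m[φ2→R] = [5, 12]
r4 m[φ3→R] = [3, 1]
r4 m[φ3→Q] = [20, 14]
r4 m[φ4→H] = [14, 20]
r4 m[φ4→R] = [10, 15]
r4 m[φ5→H] = [14, 16]
r4 m[φ5→R] = [10, 10]
r4 m[φ6→G] = [14, 15]
r4 m[φ6→R] = [8, 7]
r4 m[φ7→R] = [7, 1]
r4 m[φ7→Q] = [14, 18]
r4 m[φ8→H] = [8, 7]
r4 m[φ8→G] = [10, 14]
r4 m[H→φ0] = [36, 43]
r4 m[H→φ4] = [27, 33]
r4 m[H→φ5] = [27, 37]
r4 m[H→φ8] = [33, 46]
r4 m[M→φ0] = [21, 22]
r4 m[M→φ1] = [24, 24]
r4 m[M→φ2] = [17, 18]
r4 m[G→φ1] = [24, 29]
r4 m[G→φ6] = [20, 19]
r4 m[G→φ8] = [24, 20]
r4 m[R→φ2] = [38, 34]
r4 m[R→φ3] = [40, 45]
r4 m[R→φ4] = [33, 31]
r4 m[R→φ5] = [33, 36]
r4 m[R→φ6] = [35, 39]
r4 m[R→φ7] = [36, 45]
r4 m[Q→φ3] = [14, 18]
r4 m[Q→φ7] = [20, 14]

message @ round 4 = [20, 19]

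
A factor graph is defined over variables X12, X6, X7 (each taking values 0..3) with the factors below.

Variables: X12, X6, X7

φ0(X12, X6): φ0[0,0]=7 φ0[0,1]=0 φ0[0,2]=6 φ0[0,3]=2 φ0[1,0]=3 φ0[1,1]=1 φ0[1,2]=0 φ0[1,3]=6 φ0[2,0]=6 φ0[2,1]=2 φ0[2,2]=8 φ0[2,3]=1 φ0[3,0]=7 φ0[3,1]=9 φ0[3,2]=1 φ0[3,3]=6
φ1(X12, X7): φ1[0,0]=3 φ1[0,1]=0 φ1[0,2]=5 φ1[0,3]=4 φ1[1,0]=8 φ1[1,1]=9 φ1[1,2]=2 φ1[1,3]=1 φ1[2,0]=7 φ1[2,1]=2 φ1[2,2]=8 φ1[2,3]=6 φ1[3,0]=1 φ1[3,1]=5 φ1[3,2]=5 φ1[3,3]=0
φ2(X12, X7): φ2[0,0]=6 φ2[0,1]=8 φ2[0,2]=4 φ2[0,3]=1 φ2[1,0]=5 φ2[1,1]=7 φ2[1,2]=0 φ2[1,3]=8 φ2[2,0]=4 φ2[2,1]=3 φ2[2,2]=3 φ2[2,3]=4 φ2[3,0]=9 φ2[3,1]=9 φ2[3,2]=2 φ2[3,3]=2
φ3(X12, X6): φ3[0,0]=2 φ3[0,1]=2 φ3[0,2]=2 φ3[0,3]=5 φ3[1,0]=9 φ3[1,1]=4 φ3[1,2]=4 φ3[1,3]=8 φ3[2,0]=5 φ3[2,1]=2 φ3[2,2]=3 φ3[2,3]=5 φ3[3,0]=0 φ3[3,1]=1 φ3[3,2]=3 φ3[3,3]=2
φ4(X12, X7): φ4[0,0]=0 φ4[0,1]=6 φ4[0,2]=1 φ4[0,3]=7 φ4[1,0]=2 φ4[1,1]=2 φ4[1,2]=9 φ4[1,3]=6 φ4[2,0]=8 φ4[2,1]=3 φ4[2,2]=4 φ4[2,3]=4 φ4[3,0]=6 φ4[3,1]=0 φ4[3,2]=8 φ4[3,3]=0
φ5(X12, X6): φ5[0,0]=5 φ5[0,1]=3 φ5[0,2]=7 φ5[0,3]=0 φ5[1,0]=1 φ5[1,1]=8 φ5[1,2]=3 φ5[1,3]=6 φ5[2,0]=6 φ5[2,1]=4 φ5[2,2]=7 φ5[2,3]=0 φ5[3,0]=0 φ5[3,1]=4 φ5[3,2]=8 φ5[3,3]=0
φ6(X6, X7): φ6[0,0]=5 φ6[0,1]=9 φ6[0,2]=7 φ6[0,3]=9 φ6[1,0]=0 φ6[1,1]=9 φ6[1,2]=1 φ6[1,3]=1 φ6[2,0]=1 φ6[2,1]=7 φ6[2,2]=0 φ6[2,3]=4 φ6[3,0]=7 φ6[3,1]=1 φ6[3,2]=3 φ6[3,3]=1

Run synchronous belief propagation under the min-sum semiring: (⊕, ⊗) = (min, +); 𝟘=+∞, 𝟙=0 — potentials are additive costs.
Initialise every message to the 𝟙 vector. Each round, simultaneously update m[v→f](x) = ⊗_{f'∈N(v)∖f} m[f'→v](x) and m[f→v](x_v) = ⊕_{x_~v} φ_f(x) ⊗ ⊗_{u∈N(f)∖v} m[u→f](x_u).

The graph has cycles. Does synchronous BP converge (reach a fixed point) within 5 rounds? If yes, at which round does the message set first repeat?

NOT CONVERGED within 5 rounds

init: all messages = 𝟙 over 4 values
r1 m[φ0→X12] = [0, 0, 1, 1]
r1 m[φ0→X6] = [3, 0, 0, 1]
r1 m[φ1→X12] = [0, 1, 2, 0]
r1 m[φ1→X7] = [1, 0, 2, 0]
r1 m[φ2→X12] = [1, 0, 3, 2]
r1 m[φ2→X7] = [4, 3, 0, 1]
r1 m[φ3→X12] = [2, 4, 2, 0]
r1 m[φ3→X6] = [0, 1, 2, 2]
r1 m[φ4→X12] = [0, 2, 3, 0]
r1 m[φ4→X7] = [0, 0, 1, 0]
r1 m[φ5→X12] = [0, 1, 0, 0]
r1 m[φ5→X6] = [0, 3, 3, 0]
r1 m[φ6→X6] = [5, 0, 0, 1]
r1 m[φ6→X7] = [0, 1, 0, 1]
r1 m[X12→φ0] = [0, 0, 0, 0]
r1 m[X12→φ1] = [0, 0, 0, 0]
r1 m[X12→φ2] = [0, 0, 0, 0]
r1 m[X12→φ3] = [0, 0, 0, 0]
r1 m[X12→φ4] = [0, 0, 0, 0]
r1 m[X12→φ5] = [0, 0, 0, 0]
r1 m[X6→φ0] = [0, 0, 0, 0]
r1 m[X6→φ3] = [0, 0, 0, 0]
r1 m[X6→φ5] = [0, 0, 0, 0]
r1 m[X6→φ6] = [0, 0, 0, 0]
r1 m[X7→φ1] = [0, 0, 0, 0]
r1 m[X7→φ2] = [0, 0, 0, 0]
r1 m[X7→φ4] = [0, 0, 0, 0]
r1 m[X7→φ6] = [0, 0, 0, 0]
r2 m[φ0→X12] = [0, 0, 1, 1]
r2 m[φ0→X6] = [3, 0, 0, 1]
r2 m[φ1→X12] = [0, 1, 2, 0]
r2 m[φ1→X7] = [1, 0, 2, 0]
r2 m[φ2→X12] = [1, 0, 3, 2]
r2 m[φ2→X7] = [4, 3, 0, 1]
r2 m[φ3→X12] = [2, 4, 2, 0]
r2 m[φ3→X6] = [0, 1, 2, 2]
r2 m[φ4→X12] = [0, 2, 3, 0]
r2 m[φ4→X7] = [0, 0, 1, 0]
r2 m[φ5→X12] = [0, 1, 0, 0]
r2 m[φ5→X6] = [0, 3, 3, 0]
r2 m[φ6→X6] = [5, 0, 0, 1]
r2 m[φ6→X7] = [0, 1, 0, 1]
r2 m[X12→φ0] = [3, 8, 10, 2]
r2 m[X12→φ1] = [3, 7, 9, 3]
r2 m[X12→φ2] = [2, 8, 8, 1]
r2 m[X12→φ3] = [1, 4, 9, 3]
r2 m[X12→φ4] = [3, 6, 8, 3]
r2 m[X12→φ5] = [3, 7, 11, 3]
r2 m[X6→φ0] = [5, 4, 5, 3]
r2 m[X6→φ3] = [8, 3, 3, 2]
r2 m[X6→φ5] = [8, 1, 2, 4]
r2 m[X6→φ6] = [3, 4, 5, 3]
r2 m[X7→φ1] = [4, 4, 1, 2]
r2 m[X7→φ2] = [1, 1, 3, 1]
r2 m[X7→φ4] = [5, 4, 2, 2]
r2 m[X7→φ6] = [5, 3, 3, 1]
r3 m[φ0→X12] = [4, 5, 4, 6]
r3 m[φ0→X6] = [9, 3, 3, 5]
r3 m[φ1→X12] = [4, 3, 6, 2]
r3 m[φ1→X7] = [4, 3, 8, 3]
r3 m[φ2→X12] = [2, 3, 4, 3]
r3 m[φ2→X7] = [8, 10, 3, 3]
r3 m[φ3→X12] = [5, 7, 5, 4]
r3 m[φ3→X6] = [3, 3, 3, 5]
r3 m[φ4→X12] = [3, 6, 6, 2]
r3 m[φ4→X7] = [3, 3, 4, 3]
r3 m[φ5→X12] = [4, 5, 4, 4]
r3 m[φ5→X6] = [3, 6, 10, 3]
r3 m[φ6→X6] = [10, 2, 3, 2]
r3 m[φ6→X7] = [4, 4, 5, 4]
r3 m[X12→φ0] = [3, 8, 10, 2]
r3 m[X12→φ1] = [3, 7, 9, 3]
r3 m[X12→φ2] = [2, 8, 8, 1]
r3 m[X12→φ3] = [1, 4, 9, 3]
r3 m[X12→φ4] = [3, 6, 8, 3]
r3 m[X12→φ5] = [3, 7, 11, 3]
r3 m[X6→φ0] = [5, 4, 5, 3]
r3 m[X6→φ3] = [8, 3, 3, 2]
r3 m[X6→φ5] = [8, 1, 2, 4]
r3 m[X6→φ6] = [3, 4, 5, 3]
r3 m[X7→φ1] = [4, 4, 1, 2]
r3 m[X7→φ2] = [1, 1, 3, 1]
r3 m[X7→φ4] = [5, 4, 2, 2]
r3 m[X7→φ6] = [5, 3, 3, 1]
r4 m[φ0→X12] = [4, 5, 4, 6]
r4 m[φ0→X6] = [9, 3, 3, 5]
r4 m[φ1→X12] = [4, 3, 6, 2]
r4 m[φ1→X7] = [4, 3, 8, 3]
r4 m[φ2→X12] = [2, 3, 4, 3]
r4 m[φ2→X7] = [8, 10, 3, 3]
r4 m[φ3→X12] = [5, 7, 5, 4]
r4 m[φ3→X6] = [3, 3, 3, 5]
r4 m[φ4→X12] = [3, 6, 6, 2]
r4 m[φ4→X7] = [3, 3, 4, 3]
r4 m[φ5→X12] = [4, 5, 4, 4]
r4 m[φ5→X6] = [3, 6, 10, 3]
r4 m[φ6→X6] = [10, 2, 3, 2]
r4 m[φ6→X7] = [4, 4, 5, 4]
r4 m[X12→φ0] = [18, 24, 25, 15]
r4 m[X12→φ1] = [18, 26, 23, 19]
r4 m[X12→φ2] = [20, 26, 25, 18]
r4 m[X12→φ3] = [17, 22, 24, 17]
r4 m[X12→φ4] = [19, 23, 23, 19]
r4 m[X12→φ5] = [18, 24, 25, 17]
r4 m[X6→φ0] = [16, 11, 16, 10]
r4 m[X6→φ3] = [22, 11, 16, 10]
r4 m[X6→φ5] = [22, 8, 9, 12]
r4 m[X6→φ6] = [15, 12, 16, 13]
r4 m[X7→φ1] = [15, 17, 12, 10]
r4 m[X7→φ2] = [11, 10, 17, 10]
r4 m[X7→φ4] = [16, 17, 16, 10]
r4 m[X7→φ6] = [15, 16, 15, 9]
r5 m[φ0→X12] = [11, 12, 11, 16]
r5 m[φ0→X6] = [22, 18, 16, 20]
r5 m[φ1→X12] = [14, 11, 16, 10]
r5 m[φ1→X7] = [20, 18, 23, 19]
r5 m[φ2→X12] = [11, 16, 13, 12]
r5 m[φ2→X7] = [26, 27, 20, 20]
r5 m[φ3→X12] = [13, 15, 13, 12]
r5 m[φ3→X6] = [17, 18, 19, 19]
r5 m[φ4→X12] = [16, 16, 14, 10]
r5 m[φ4→X7] = [19, 19, 20, 19]
r5 m[φ5→X12] = [11, 12, 12, 12]
r5 m[φ5→X6] = [17, 21, 25, 17]
r5 m[φ6→X6] = [18, 10, 13, 10]
r5 m[φ6→X7] = [12, 14, 13, 13]
r5 m[X12→φ0] = [18, 24, 25, 15]
r5 m[X12→φ1] = [18, 26, 23, 19]
r5 m[X12→φ2] = [20, 26, 25, 18]
r5 m[X12→φ3] = [17, 22, 24, 17]
r5 m[X12→φ4] = [19, 23, 23, 19]
r5 m[X12→φ5] = [18, 24, 25, 17]
r5 m[X6→φ0] = [16, 11, 16, 10]
r5 m[X6→φ3] = [22, 11, 16, 10]
r5 m[X6→φ5] = [22, 8, 9, 12]
r5 m[X6→φ6] = [15, 12, 16, 13]
r5 m[X7→φ1] = [15, 17, 12, 10]
r5 m[X7→φ2] = [11, 10, 17, 10]
r5 m[X7→φ4] = [16, 17, 16, 10]
r5 m[X7→φ6] = [15, 16, 15, 9]
no fixed point within 5 rounds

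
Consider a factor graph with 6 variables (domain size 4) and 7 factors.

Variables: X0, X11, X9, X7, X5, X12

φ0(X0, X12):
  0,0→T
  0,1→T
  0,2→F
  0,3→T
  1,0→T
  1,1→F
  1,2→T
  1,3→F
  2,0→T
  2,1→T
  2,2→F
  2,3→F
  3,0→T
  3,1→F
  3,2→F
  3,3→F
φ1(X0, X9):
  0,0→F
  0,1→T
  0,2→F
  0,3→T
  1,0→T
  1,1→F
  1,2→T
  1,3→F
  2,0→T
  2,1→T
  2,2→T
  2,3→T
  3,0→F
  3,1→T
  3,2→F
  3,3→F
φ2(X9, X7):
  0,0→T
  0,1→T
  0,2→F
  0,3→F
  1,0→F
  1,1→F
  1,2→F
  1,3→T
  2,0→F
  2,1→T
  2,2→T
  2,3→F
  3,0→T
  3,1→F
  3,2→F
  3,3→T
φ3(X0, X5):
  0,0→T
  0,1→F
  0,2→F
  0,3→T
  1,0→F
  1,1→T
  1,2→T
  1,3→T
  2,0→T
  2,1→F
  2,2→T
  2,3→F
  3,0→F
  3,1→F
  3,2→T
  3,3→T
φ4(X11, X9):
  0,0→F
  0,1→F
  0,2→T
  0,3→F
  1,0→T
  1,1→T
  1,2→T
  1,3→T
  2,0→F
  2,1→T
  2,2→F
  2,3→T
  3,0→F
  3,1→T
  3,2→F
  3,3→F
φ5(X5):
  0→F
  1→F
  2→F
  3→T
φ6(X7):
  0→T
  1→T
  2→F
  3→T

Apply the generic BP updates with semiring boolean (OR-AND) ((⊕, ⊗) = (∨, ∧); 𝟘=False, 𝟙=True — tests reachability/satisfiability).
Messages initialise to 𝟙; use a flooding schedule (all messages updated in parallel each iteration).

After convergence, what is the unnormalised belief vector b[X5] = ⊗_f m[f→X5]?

init: all messages = 𝟙 over 4 values
r1 m[φ0→X0] = [T, T, T, T]
r1 m[φ0→X12] = [T, T, T, T]
r1 m[φ1→X0] = [T, T, T, T]
r1 m[φ1→X9] = [T, T, T, T]
r1 m[φ2→X9] = [T, T, T, T]
r1 m[φ2→X7] = [T, T, T, T]
r1 m[φ3→X0] = [T, T, T, T]
r1 m[φ3→X5] = [T, T, T, T]
r1 m[φ4→X11] = [T, T, T, T]
r1 m[φ4→X9] = [T, T, T, T]
r1 m[φ5→X5] = [F, F, F, T]
r1 m[φ6→X7] = [T, T, F, T]
r1 m[X0→φ0] = [T, T, T, T]
r1 m[X0→φ1] = [T, T, T, T]
r1 m[X0→φ3] = [T, T, T, T]
r1 m[X11→φ4] = [T, T, T, T]
r1 m[X9→φ1] = [T, T, T, T]
r1 m[X9→φ2] = [T, T, T, T]
r1 m[X9→φ4] = [T, T, T, T]
r1 m[X7→φ2] = [T, T, T, T]
r1 m[X7→φ6] = [T, T, T, T]
r1 m[X5→φ3] = [T, T, T, T]
r1 m[X5→φ5] = [T, T, T, T]
r1 m[X12→φ0] = [T, T, T, T]
r2 m[φ0→X0] = [T, T, T, T]
r2 m[φ0→X12] = [T, T, T, T]
r2 m[φ1→X0] = [T, T, T, T]
r2 m[φ1→X9] = [T, T, T, T]
r2 m[φ2→X9] = [T, T, T, T]
r2 m[φ2→X7] = [T, T, T, T]
r2 m[φ3→X0] = [T, T, T, T]
r2 m[φ3→X5] = [T, T, T, T]
r2 m[φ4→X11] = [T, T, T, T]
r2 m[φ4→X9] = [T, T, T, T]
r2 m[φ5→X5] = [F, F, F, T]
r2 m[φ6→X7] = [T, T, F, T]
r2 m[X0→φ0] = [T, T, T, T]
r2 m[X0→φ1] = [T, T, T, T]
r2 m[X0→φ3] = [T, T, T, T]
r2 m[X11→φ4] = [T, T, T, T]
r2 m[X9→φ1] = [T, T, T, T]
r2 m[X9→φ2] = [T, T, T, T]
r2 m[X9→φ4] = [T, T, T, T]
r2 m[X7→φ2] = [T, T, F, T]
r2 m[X7→φ6] = [T, T, T, T]
r2 m[X5→φ3] = [F, F, F, T]
r2 m[X5→φ5] = [T, T, T, T]
r2 m[X12→φ0] = [T, T, T, T]
r3 m[φ0→X0] = [T, T, T, T]
r3 m[φ0→X12] = [T, T, T, T]
r3 m[φ1→X0] = [T, T, T, T]
r3 m[φ1→X9] = [T, T, T, T]
r3 m[φ2→X9] = [T, T, T, T]
r3 m[φ2→X7] = [T, T, T, T]
r3 m[φ3→X0] = [T, T, F, T]
r3 m[φ3→X5] = [T, T, T, T]
r3 m[φ4→X11] = [T, T, T, T]
r3 m[φ4→X9] = [T, T, T, T]
r3 m[φ5→X5] = [F, F, F, T]
r3 m[φ6→X7] = [T, T, F, T]
r3 m[X0→φ0] = [T, T, T, T]
r3 m[X0→φ1] = [T, T, T, T]
r3 m[X0→φ3] = [T, T, T, T]
r3 m[X11→φ4] = [T, T, T, T]
r3 m[X9→φ1] = [T, T, T, T]
r3 m[X9→φ2] = [T, T, T, T]
r3 m[X9→φ4] = [T, T, T, T]
r3 m[X7→φ2] = [T, T, F, T]
r3 m[X7→φ6] = [T, T, T, T]
r3 m[X5→φ3] = [F, F, F, T]
r3 m[X5→φ5] = [T, T, T, T]
r3 m[X12→φ0] = [T, T, T, T]
r4 m[φ0→X0] = [T, T, T, T]
r4 m[φ0→X12] = [T, T, T, T]
r4 m[φ1→X0] = [T, T, T, T]
r4 m[φ1→X9] = [T, T, T, T]
r4 m[φ2→X9] = [T, T, T, T]
r4 m[φ2→X7] = [T, T, T, T]
r4 m[φ3→X0] = [T, T, F, T]
r4 m[φ3→X5] = [T, T, T, T]
r4 m[φ4→X11] = [T, T, T, T]
r4 m[φ4→X9] = [T, T, T, T]
r4 m[φ5→X5] = [F, F, F, T]
r4 m[φ6→X7] = [T, T, F, T]
r4 m[X0→φ0] = [T, T, F, T]
r4 m[X0→φ1] = [T, T, F, T]
r4 m[X0→φ3] = [T, T, T, T]
r4 m[X11→φ4] = [T, T, T, T]
r4 m[X9→φ1] = [T, T, T, T]
r4 m[X9→φ2] = [T, T, T, T]
r4 m[X9→φ4] = [T, T, T, T]
r4 m[X7→φ2] = [T, T, F, T]
r4 m[X7→φ6] = [T, T, T, T]
r4 m[X5→φ3] = [F, F, F, T]
r4 m[X5→φ5] = [T, T, T, T]
r4 m[X12→φ0] = [T, T, T, T]
r5 m[φ0→X0] = [T, T, T, T]
r5 m[φ0→X12] = [T, T, T, T]
r5 m[φ1→X0] = [T, T, T, T]
r5 m[φ1→X9] = [T, T, T, T]
r5 m[φ2→X9] = [T, T, T, T]
r5 m[φ2→X7] = [T, T, T, T]
r5 m[φ3→X0] = [T, T, F, T]
r5 m[φ3→X5] = [T, T, T, T]
r5 m[φ4→X11] = [T, T, T, T]
r5 m[φ4→X9] = [T, T, T, T]
r5 m[φ5→X5] = [F, F, F, T]
r5 m[φ6→X7] = [T, T, F, T]
r5 m[X0→φ0] = [T, T, F, T]
r5 m[X0→φ1] = [T, T, F, T]
r5 m[X0→φ3] = [T, T, T, T]
r5 m[X11→φ4] = [T, T, T, T]
r5 m[X9→φ1] = [T, T, T, T]
r5 m[X9→φ2] = [T, T, T, T]
r5 m[X9→φ4] = [T, T, T, T]
r5 m[X7→φ2] = [T, T, F, T]
r5 m[X7→φ6] = [T, T, T, T]
r5 m[X5→φ3] = [F, F, F, T]
r5 m[X5→φ5] = [T, T, T, T]
r5 m[X12→φ0] = [T, T, T, T]
fixed point reached at round 5
b[X5] = ⊗ incoming = [F, F, F, T]

b[X5] = [F, F, F, T]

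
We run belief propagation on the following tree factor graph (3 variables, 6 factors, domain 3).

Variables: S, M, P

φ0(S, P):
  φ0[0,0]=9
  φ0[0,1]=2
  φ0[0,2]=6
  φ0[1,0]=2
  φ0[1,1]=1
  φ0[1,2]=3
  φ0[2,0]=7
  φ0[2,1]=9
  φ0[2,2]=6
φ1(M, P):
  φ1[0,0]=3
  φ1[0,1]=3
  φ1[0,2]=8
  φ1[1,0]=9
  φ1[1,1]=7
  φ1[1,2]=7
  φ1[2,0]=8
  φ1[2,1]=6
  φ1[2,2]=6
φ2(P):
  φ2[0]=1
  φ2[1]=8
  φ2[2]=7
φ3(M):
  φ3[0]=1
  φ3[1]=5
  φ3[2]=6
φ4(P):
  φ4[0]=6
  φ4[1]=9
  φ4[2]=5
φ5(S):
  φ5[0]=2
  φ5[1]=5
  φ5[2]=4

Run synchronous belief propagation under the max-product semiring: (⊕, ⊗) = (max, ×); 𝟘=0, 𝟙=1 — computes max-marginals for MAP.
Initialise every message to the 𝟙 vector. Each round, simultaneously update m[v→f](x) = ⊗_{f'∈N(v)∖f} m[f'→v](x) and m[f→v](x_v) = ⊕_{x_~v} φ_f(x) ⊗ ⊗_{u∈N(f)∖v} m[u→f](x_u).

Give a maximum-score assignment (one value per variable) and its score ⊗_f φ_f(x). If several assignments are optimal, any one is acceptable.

assignment: (S=2, M=2, P=1); score = 93312

init: all messages = 𝟙 over 3 values
r1 m[φ0→S] = [9, 3, 9]
r1 m[φ0→P] = [9, 9, 6]
r1 m[φ1→M] = [8, 9, 8]
r1 m[φ1→P] = [9, 7, 8]
r1 m[φ2→P] = [1, 8, 7]
r1 m[φ3→M] = [1, 5, 6]
r1 m[φ4→P] = [6, 9, 5]
r1 m[φ5→S] = [2, 5, 4]
r1 m[S→φ0] = [1, 1, 1]
r1 m[S→φ5] = [1, 1, 1]
r1 m[M→φ1] = [1, 1, 1]
r1 m[M→φ3] = [1, 1, 1]
r1 m[P→φ0] = [1, 1, 1]
r1 m[P→φ1] = [1, 1, 1]
r1 m[P→φ2] = [1, 1, 1]
r1 m[P→φ4] = [1, 1, 1]
r2 m[φ0→S] = [9, 3, 9]
r2 m[φ0→P] = [9, 9, 6]
r2 m[φ1→M] = [8, 9, 8]
r2 m[φ1→P] = [9, 7, 8]
r2 m[φ2→P] = [1, 8, 7]
r2 m[φ3→M] = [1, 5, 6]
r2 m[φ4→P] = [6, 9, 5]
r2 m[φ5→S] = [2, 5, 4]
r2 m[S→φ0] = [2, 5, 4]
r2 m[S→φ5] = [9, 3, 9]
r2 m[M→φ1] = [1, 5, 6]
r2 m[M→φ3] = [8, 9, 8]
r2 m[P→φ0] = [54, 504, 280]
r2 m[P→φ1] = [54, 648, 210]
r2 m[P→φ2] = [486, 567, 240]
r2 m[P→φ4] = [81, 504, 336]
r3 m[φ0→S] = [1680, 840, 4536]
r3 m[φ0→P] = [28, 36, 24]
r3 m[φ1→M] = [1944, 4536, 3888]
r3 m[φ1→P] = [48, 36, 36]
r3 m[φ2→P] = [1, 8, 7]
r3 m[φ3→M] = [1, 5, 6]
r3 m[φ4→P] = [6, 9, 5]
r3 m[φ5→S] = [2, 5, 4]
r3 m[S→φ0] = [2, 5, 4]
r3 m[S→φ5] = [9, 3, 9]
r3 m[M→φ1] = [1, 5, 6]
r3 m[M→φ3] = [8, 9, 8]
r3 m[P→φ0] = [54, 504, 280]
r3 m[P→φ1] = [54, 648, 210]
r3 m[P→φ2] = [486, 567, 240]
r3 m[P→φ4] = [81, 504, 336]
r4 m[φ0→S] = [1680, 840, 4536]
r4 m[φ0→P] = [28, 36, 24]
r4 m[φ1→M] = [1944, 4536, 3888]
r4 m[φ1→P] = [48, 36, 36]
r4 m[φ2→P] = [1, 8, 7]
r4 m[φ3→M] = [1, 5, 6]
r4 m[φ4→P] = [6, 9, 5]
r4 m[φ5→S] = [2, 5, 4]
r4 m[S→φ0] = [2, 5, 4]
r4 m[S→φ5] = [1680, 840, 4536]
r4 m[M→φ1] = [1, 5, 6]
r4 m[M→φ3] = [1944, 4536, 3888]
r4 m[P→φ0] = [288, 2592, 1260]
r4 m[P→φ1] = [168, 2592, 840]
r4 m[P→φ2] = [8064, 11664, 4320]
r4 m[P→φ4] = [1344, 10368, 6048]
r5 m[φ0→S] = [7560, 3780, 23328]
r5 m[φ0→P] = [28, 36, 24]
r5 m[φ1→M] = [7776, 18144, 15552]
r5 m[φ1→P] = [48, 36, 36]
r5 m[φ2→P] = [1, 8, 7]
r5 m[φ3→M] = [1, 5, 6]
r5 m[φ4→P] = [6, 9, 5]
r5 m[φ5→S] = [2, 5, 4]
r5 m[S→φ0] = [2, 5, 4]
r5 m[S→φ5] = [1680, 840, 4536]
r5 m[M→φ1] = [1, 5, 6]
r5 m[M→φ3] = [1944, 4536, 3888]
r5 m[P→φ0] = [288, 2592, 1260]
r5 m[P→φ1] = [168, 2592, 840]
r5 m[P→φ2] = [8064, 11664, 4320]
r5 m[P→φ4] = [1344, 10368, 6048]
r6 m[φ0→S] = [7560, 3780, 23328]
r6 m[φ0→P] = [28, 36, 24]
r6 m[φ1→M] = [7776, 18144, 15552]
r6 m[φ1→P] = [48, 36, 36]
r6 m[φ2→P] = [1, 8, 7]
r6 m[φ3→M] = [1, 5, 6]
r6 m[φ4→P] = [6, 9, 5]
r6 m[φ5→S] = [2, 5, 4]
r6 m[S→φ0] = [2, 5, 4]
r6 m[S→φ5] = [7560, 3780, 23328]
r6 m[M→φ1] = [1, 5, 6]
r6 m[M→φ3] = [7776, 18144, 15552]
r6 m[P→φ0] = [288, 2592, 1260]
r6 m[P→φ1] = [168, 2592, 840]
r6 m[P→φ2] = [8064, 11664, 4320]
r6 m[P→φ4] = [1344, 10368, 6048]
r7 m[φ0→S] = [7560, 3780, 23328]
r7 m[φ0→P] = [28, 36, 24]
r7 m[φ1→M] = [7776, 18144, 15552]
r7 m[φ1→P] = [48, 36, 36]
r7 m[φ2→P] = [1, 8, 7]
r7 m[φ3→M] = [1, 5, 6]
r7 m[φ4→P] = [6, 9, 5]
r7 m[φ5→S] = [2, 5, 4]
r7 m[S→φ0] = [2, 5, 4]
r7 m[S→φ5] = [7560, 3780, 23328]
r7 m[M→φ1] = [1, 5, 6]
r7 m[M→φ3] = [7776, 18144, 15552]
r7 m[P→φ0] = [288, 2592, 1260]
r7 m[P→φ1] = [168, 2592, 840]
r7 m[P→φ2] = [8064, 11664, 4320]
r7 m[P→φ4] = [1344, 10368, 6048]
fixed point reached at round 7
traceback from S: (S=2, M=2, P=1), score=93312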